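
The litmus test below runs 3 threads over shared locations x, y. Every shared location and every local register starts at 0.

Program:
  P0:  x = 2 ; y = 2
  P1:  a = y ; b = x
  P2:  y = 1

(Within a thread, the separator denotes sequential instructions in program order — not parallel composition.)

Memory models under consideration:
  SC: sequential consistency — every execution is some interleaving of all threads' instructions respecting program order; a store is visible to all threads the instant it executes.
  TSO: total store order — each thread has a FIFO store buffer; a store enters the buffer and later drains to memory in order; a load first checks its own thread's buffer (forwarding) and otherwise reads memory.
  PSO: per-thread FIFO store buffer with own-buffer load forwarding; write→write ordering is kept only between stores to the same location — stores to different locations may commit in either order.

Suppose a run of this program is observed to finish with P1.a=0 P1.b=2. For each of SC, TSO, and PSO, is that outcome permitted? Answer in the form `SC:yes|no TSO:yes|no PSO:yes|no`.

outcome vector order: (P1.a,P1.b)
[SC] allowed = {(0,0); (0,2); (1,0); (1,2); (2,2)}
[TSO] allowed = {(0,0); (0,2); (1,0); (1,2); (2,2)}
[PSO] allowed = {(0,0); (0,2); (1,0); (1,2); (2,0); (2,2)}
target (0,2) ∈ {SC,TSO,PSO}

SC:yes TSO:yes PSO:yes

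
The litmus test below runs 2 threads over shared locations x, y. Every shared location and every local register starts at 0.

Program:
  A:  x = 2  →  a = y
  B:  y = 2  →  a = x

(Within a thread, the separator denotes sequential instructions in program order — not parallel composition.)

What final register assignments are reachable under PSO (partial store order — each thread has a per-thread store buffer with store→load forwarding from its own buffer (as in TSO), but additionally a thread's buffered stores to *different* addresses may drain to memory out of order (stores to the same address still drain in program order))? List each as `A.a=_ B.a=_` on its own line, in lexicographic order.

outcome vector order: (A.a,B.a)
|PSO outcomes| = 4

A.a=0 B.a=0
A.a=0 B.a=2
A.a=2 B.a=0
A.a=2 B.a=2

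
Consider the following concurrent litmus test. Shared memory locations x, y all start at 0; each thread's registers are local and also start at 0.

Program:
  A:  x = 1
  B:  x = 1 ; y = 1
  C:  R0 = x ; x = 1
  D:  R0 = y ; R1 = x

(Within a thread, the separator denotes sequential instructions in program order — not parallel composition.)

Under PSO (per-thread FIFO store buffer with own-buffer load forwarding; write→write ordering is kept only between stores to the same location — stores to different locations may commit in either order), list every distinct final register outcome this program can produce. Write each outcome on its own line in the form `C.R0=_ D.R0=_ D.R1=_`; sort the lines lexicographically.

outcome vector order: (C.R0,D.R0,D.R1)
|PSO outcomes| = 8

C.R0=0 D.R0=0 D.R1=0
C.R0=0 D.R0=0 D.R1=1
C.R0=0 D.R0=1 D.R1=0
C.R0=0 D.R0=1 D.R1=1
C.R0=1 D.R0=0 D.R1=0
C.R0=1 D.R0=0 D.R1=1
C.R0=1 D.R0=1 D.R1=0
C.R0=1 D.R0=1 D.R1=1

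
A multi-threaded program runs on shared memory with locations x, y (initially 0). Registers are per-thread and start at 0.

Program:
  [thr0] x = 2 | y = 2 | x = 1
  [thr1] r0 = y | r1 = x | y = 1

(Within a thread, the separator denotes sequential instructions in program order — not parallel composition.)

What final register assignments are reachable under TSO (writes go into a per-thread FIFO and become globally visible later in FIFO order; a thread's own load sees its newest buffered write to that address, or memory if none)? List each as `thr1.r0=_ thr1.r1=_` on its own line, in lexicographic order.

outcome vector order: (thr1.r0,thr1.r1)
|TSO outcomes| = 5

thr1.r0=0 thr1.r1=0
thr1.r0=0 thr1.r1=1
thr1.r0=0 thr1.r1=2
thr1.r0=2 thr1.r1=1
thr1.r0=2 thr1.r1=2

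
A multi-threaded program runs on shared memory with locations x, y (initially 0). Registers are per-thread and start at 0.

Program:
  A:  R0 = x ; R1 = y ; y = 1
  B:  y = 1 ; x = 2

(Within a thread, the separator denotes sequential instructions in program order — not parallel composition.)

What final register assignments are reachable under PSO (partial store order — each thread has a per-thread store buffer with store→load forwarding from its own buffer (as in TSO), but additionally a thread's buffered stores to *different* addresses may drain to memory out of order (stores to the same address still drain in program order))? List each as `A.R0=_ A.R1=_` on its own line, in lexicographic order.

outcome vector order: (A.R0,A.R1)
|PSO outcomes| = 4

A.R0=0 A.R1=0
A.R0=0 A.R1=1
A.R0=2 A.R1=0
A.R0=2 A.R1=1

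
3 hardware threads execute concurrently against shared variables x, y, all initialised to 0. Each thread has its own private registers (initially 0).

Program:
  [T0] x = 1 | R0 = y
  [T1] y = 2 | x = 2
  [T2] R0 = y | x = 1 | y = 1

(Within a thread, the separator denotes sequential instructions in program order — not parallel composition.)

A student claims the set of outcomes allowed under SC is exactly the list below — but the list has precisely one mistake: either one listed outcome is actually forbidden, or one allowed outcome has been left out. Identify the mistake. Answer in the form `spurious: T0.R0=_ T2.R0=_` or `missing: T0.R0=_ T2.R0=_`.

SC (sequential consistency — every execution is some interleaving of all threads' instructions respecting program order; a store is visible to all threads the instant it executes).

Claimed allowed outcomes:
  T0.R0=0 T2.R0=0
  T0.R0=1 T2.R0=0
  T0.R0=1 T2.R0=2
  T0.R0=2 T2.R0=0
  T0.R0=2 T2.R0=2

outcome vector order: (T0.R0,T2.R0)
under SC → (0,0), (0,2), (1,0), (1,2), (2,0), (2,2)
SC∖claimed = {(0,2)}

missing: T0.R0=0 T2.R0=2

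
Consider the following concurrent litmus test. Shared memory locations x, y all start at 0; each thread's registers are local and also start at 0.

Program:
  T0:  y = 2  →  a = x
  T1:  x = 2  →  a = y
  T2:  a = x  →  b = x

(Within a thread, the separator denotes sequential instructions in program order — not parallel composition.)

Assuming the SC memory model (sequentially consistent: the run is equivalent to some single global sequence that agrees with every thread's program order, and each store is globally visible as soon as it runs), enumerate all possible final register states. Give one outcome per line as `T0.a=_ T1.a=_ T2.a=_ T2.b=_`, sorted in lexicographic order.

outcome vector order: (T0.a,T1.a,T2.a,T2.b)
|SC outcomes| = 9

T0.a=0 T1.a=2 T2.a=0 T2.b=0
T0.a=0 T1.a=2 T2.a=0 T2.b=2
T0.a=0 T1.a=2 T2.a=2 T2.b=2
T0.a=2 T1.a=0 T2.a=0 T2.b=0
T0.a=2 T1.a=0 T2.a=0 T2.b=2
T0.a=2 T1.a=0 T2.a=2 T2.b=2
T0.a=2 T1.a=2 T2.a=0 T2.b=0
T0.a=2 T1.a=2 T2.a=0 T2.b=2
T0.a=2 T1.a=2 T2.a=2 T2.b=2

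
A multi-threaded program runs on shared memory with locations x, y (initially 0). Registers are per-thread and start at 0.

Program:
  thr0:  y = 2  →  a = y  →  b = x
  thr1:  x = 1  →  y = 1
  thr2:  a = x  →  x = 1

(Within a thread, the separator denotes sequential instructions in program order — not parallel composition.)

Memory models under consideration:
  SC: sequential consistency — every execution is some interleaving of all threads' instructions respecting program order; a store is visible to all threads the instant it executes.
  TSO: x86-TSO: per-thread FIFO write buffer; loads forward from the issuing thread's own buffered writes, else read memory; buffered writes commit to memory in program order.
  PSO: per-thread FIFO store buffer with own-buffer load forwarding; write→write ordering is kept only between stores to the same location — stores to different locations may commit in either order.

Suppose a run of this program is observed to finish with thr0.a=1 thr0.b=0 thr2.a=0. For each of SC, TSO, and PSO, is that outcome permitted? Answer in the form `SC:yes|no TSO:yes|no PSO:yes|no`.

outcome vector order: (thr0.a,thr0.b,thr2.a)
under SC → <1 1 0>, <1 1 1>, <2 0 0>, <2 0 1>, <2 1 0>, <2 1 1>
under TSO → <1 1 0>, <1 1 1>, <2 0 0>, <2 0 1>, <2 1 0>, <2 1 1>
under PSO → <1 0 0>, <1 0 1>, <1 1 0>, <1 1 1>, <2 0 0>, <2 0 1>, <2 1 0>, <2 1 1>
target <1 0 0> ∈ {PSO}

SC:no TSO:no PSO:yes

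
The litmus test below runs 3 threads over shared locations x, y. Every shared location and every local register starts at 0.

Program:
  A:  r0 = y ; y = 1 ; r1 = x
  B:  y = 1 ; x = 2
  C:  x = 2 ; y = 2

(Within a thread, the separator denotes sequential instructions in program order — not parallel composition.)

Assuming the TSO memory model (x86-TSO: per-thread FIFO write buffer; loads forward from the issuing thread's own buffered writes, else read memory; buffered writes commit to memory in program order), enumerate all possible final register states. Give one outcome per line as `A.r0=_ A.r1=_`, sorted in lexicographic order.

outcome vector order: (A.r0,A.r1)
|TSO outcomes| = 5

A.r0=0 A.r1=0
A.r0=0 A.r1=2
A.r0=1 A.r1=0
A.r0=1 A.r1=2
A.r0=2 A.r1=2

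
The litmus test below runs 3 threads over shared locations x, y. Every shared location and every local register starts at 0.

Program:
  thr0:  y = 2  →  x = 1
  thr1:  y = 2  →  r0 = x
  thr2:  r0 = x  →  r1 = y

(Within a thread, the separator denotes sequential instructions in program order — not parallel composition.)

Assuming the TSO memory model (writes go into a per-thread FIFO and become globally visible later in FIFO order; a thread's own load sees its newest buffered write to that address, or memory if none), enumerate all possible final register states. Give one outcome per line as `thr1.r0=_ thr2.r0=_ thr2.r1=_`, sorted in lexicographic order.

outcome vector order: (thr1.r0,thr2.r0,thr2.r1)
|TSO outcomes| = 6

thr1.r0=0 thr2.r0=0 thr2.r1=0
thr1.r0=0 thr2.r0=0 thr2.r1=2
thr1.r0=0 thr2.r0=1 thr2.r1=2
thr1.r0=1 thr2.r0=0 thr2.r1=0
thr1.r0=1 thr2.r0=0 thr2.r1=2
thr1.r0=1 thr2.r0=1 thr2.r1=2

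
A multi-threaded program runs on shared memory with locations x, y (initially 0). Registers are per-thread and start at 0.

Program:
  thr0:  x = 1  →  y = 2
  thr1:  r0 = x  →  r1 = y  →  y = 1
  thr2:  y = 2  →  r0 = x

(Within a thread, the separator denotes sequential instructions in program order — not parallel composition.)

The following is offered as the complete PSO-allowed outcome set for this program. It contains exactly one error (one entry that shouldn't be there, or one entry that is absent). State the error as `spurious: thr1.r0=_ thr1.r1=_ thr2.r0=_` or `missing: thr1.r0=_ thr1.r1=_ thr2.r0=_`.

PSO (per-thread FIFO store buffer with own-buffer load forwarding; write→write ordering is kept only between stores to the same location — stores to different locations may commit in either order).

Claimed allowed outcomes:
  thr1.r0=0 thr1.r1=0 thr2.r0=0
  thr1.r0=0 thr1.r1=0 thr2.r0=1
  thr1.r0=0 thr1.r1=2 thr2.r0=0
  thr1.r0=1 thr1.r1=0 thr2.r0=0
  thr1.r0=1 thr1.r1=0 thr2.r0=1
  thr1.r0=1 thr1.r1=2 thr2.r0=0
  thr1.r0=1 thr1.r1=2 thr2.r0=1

missing: thr1.r0=0 thr1.r1=2 thr2.r0=1

outcome vector order: (thr1.r0,thr1.r1,thr2.r0)
PSO: 8 outcomes — {(0,0,0); (0,0,1); (0,2,0); (0,2,1); (1,0,0); (1,0,1); (1,2,0); (1,2,1)}
PSO∖claimed = {(0,2,1)}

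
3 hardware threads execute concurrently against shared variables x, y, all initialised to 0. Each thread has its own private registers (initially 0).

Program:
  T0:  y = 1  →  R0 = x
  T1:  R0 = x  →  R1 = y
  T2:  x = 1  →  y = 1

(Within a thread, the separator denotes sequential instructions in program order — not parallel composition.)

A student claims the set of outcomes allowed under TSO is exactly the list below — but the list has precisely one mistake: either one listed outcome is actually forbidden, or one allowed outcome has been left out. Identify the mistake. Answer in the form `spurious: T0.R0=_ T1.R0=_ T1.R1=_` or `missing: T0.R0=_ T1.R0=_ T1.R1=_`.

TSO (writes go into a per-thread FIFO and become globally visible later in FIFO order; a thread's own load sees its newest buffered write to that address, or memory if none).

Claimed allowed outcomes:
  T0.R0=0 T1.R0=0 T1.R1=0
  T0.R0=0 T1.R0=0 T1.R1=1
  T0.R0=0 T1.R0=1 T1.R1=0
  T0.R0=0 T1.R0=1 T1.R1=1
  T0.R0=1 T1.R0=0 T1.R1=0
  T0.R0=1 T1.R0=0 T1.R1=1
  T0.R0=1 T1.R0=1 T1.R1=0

missing: T0.R0=1 T1.R0=1 T1.R1=1

outcome vector order: (T0.R0,T1.R0,T1.R1)
under TSO → (0,0,0) (0,0,1) (0,1,0) (0,1,1) (1,0,0) (1,0,1) (1,1,0) (1,1,1)
TSO∖claimed = {(1,1,1)}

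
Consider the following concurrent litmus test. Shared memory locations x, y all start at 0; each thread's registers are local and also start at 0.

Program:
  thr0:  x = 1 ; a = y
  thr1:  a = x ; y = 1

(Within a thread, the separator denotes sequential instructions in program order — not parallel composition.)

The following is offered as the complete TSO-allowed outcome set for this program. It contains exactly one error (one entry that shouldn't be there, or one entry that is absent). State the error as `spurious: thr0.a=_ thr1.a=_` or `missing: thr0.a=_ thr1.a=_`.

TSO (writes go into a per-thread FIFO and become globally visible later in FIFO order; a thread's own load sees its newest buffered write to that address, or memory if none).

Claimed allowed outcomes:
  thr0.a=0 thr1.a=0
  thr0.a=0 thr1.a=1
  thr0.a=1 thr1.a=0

outcome vector order: (thr0.a,thr1.a)
TSO (4): (0,0), (0,1), (1,0), (1,1)
TSO∖claimed = {(1,1)}

missing: thr0.a=1 thr1.a=1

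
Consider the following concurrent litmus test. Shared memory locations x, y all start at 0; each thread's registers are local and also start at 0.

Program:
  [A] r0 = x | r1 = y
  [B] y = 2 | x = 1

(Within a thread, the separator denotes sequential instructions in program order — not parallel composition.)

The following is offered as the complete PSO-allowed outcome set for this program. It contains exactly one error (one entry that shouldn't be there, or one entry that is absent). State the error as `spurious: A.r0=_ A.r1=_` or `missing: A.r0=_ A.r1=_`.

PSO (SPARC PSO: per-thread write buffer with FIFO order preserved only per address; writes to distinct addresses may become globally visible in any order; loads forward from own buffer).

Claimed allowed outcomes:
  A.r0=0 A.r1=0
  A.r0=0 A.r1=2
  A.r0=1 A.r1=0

missing: A.r0=1 A.r1=2

outcome vector order: (A.r0,A.r1)
PSO (4): 00; 02; 10; 12
PSO∖claimed = {12}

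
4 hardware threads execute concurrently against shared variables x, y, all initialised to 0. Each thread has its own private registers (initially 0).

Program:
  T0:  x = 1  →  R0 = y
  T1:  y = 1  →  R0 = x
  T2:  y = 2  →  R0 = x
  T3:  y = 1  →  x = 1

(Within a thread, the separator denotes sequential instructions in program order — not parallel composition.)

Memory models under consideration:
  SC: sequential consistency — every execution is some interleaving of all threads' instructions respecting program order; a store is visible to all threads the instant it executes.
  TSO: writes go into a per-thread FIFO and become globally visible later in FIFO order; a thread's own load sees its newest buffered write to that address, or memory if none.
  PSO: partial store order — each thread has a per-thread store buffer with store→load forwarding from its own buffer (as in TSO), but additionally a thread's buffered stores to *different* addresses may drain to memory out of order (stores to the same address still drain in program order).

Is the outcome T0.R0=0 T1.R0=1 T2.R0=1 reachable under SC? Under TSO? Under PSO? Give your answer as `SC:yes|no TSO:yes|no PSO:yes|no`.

outcome vector order: (T0.R0,T1.R0,T2.R0)
[SC] allowed = {0/1/1; 1/0/0; 1/0/1; 1/1/0; 1/1/1; 2/0/0; 2/0/1; 2/1/0; 2/1/1}
[TSO] allowed = {0/0/0; 0/0/1; 0/1/0; 0/1/1; 1/0/0; 1/0/1; 1/1/0; 1/1/1; 2/0/0; 2/0/1; 2/1/0; 2/1/1}
[PSO] allowed = {0/0/0; 0/0/1; 0/1/0; 0/1/1; 1/0/0; 1/0/1; 1/1/0; 1/1/1; 2/0/0; 2/0/1; 2/1/0; 2/1/1}
target 0/1/1 ∈ {SC,TSO,PSO}

SC:yes TSO:yes PSO:yes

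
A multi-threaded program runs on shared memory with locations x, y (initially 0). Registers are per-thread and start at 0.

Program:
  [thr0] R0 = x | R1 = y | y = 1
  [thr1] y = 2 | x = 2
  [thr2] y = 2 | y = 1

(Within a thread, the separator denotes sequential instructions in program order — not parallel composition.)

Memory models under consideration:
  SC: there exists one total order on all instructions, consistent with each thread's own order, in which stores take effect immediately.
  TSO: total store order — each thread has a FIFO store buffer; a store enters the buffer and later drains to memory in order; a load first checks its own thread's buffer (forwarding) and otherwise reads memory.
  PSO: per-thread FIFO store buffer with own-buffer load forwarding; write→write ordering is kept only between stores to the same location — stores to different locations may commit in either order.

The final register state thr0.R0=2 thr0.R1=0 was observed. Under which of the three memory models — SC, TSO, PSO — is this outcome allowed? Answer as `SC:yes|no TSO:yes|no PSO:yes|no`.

SC:no TSO:no PSO:yes

outcome vector order: (thr0.R0,thr0.R1)
[SC] allowed = {0/0; 0/1; 0/2; 2/1; 2/2}
[TSO] allowed = {0/0; 0/1; 0/2; 2/1; 2/2}
[PSO] allowed = {0/0; 0/1; 0/2; 2/0; 2/1; 2/2}
target 2/0 ∈ {PSO}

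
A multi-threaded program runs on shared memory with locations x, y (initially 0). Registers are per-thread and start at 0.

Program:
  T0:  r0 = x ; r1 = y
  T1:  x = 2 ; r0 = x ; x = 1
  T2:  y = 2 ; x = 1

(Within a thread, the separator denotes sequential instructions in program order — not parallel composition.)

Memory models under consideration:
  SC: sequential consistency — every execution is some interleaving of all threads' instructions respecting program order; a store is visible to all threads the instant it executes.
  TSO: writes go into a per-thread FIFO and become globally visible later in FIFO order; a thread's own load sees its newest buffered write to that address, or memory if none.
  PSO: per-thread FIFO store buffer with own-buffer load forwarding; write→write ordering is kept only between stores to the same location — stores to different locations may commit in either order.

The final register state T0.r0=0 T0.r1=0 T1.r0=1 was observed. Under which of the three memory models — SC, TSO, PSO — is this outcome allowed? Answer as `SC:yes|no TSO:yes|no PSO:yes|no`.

outcome vector order: (T0.r0,T0.r1,T1.r0)
SC (11): 0/0/1 0/0/2 0/2/1 0/2/2 1/0/2 1/2/1 1/2/2 2/0/1 2/0/2 2/2/1 2/2/2
TSO (11): 0/0/1 0/0/2 0/2/1 0/2/2 1/0/2 1/2/1 1/2/2 2/0/1 2/0/2 2/2/1 2/2/2
PSO (12): 0/0/1 0/0/2 0/2/1 0/2/2 1/0/1 1/0/2 1/2/1 1/2/2 2/0/1 2/0/2 2/2/1 2/2/2
target 0/0/1 ∈ {SC,TSO,PSO}

SC:yes TSO:yes PSO:yes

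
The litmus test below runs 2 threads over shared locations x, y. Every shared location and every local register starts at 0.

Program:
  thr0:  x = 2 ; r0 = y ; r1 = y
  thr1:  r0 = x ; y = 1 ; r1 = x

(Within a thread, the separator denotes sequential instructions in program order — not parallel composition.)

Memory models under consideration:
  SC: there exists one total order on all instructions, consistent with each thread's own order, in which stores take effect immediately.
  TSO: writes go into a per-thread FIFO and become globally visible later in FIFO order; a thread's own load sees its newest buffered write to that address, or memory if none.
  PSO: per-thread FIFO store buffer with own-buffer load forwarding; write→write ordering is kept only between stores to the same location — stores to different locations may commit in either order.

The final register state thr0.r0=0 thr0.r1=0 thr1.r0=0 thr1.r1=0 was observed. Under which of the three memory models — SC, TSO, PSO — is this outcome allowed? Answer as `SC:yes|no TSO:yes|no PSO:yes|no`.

outcome vector order: (thr0.r0,thr0.r1,thr1.r0,thr1.r1)
SC: 7 outcomes — {<0 0 0 2>; <0 0 2 2>; <0 1 0 2>; <0 1 2 2>; <1 1 0 0>; <1 1 0 2>; <1 1 2 2>}
TSO: 9 outcomes — {<0 0 0 0>; <0 0 0 2>; <0 0 2 2>; <0 1 0 0>; <0 1 0 2>; <0 1 2 2>; <1 1 0 0>; <1 1 0 2>; <1 1 2 2>}
PSO: 9 outcomes — {<0 0 0 0>; <0 0 0 2>; <0 0 2 2>; <0 1 0 0>; <0 1 0 2>; <0 1 2 2>; <1 1 0 0>; <1 1 0 2>; <1 1 2 2>}
target <0 0 0 0> ∈ {TSO,PSO}

SC:no TSO:yes PSO:yes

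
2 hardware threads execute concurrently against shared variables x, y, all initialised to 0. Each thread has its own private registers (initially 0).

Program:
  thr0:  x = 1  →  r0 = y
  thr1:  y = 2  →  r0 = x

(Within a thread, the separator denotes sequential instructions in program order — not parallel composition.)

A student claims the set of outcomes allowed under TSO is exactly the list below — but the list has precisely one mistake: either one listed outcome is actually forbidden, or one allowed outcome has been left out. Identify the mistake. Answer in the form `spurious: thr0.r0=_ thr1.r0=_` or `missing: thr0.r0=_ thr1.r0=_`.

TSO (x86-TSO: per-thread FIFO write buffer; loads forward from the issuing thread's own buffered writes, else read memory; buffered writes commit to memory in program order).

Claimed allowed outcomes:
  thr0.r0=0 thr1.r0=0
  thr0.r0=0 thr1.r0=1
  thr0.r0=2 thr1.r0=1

missing: thr0.r0=2 thr1.r0=0

outcome vector order: (thr0.r0,thr1.r0)
under TSO → 00; 01; 20; 21
TSO∖claimed = {20}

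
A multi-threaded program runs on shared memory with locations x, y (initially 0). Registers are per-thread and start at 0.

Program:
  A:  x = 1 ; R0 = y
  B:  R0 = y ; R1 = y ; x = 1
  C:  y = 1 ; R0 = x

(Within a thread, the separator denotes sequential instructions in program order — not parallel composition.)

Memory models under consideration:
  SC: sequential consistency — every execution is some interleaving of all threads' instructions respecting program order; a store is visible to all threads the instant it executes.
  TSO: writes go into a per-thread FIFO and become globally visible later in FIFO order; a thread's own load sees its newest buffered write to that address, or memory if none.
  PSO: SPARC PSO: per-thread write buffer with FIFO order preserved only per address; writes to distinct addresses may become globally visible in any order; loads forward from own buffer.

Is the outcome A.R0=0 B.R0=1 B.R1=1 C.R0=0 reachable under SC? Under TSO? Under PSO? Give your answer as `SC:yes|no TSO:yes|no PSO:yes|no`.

SC:no TSO:yes PSO:yes

outcome vector order: (A.R0,B.R0,B.R1,C.R0)
SC (9): 0/0/0/1; 0/0/1/1; 0/1/1/1; 1/0/0/0; 1/0/0/1; 1/0/1/0; 1/0/1/1; 1/1/1/0; 1/1/1/1
TSO (12): 0/0/0/0; 0/0/0/1; 0/0/1/0; 0/0/1/1; 0/1/1/0; 0/1/1/1; 1/0/0/0; 1/0/0/1; 1/0/1/0; 1/0/1/1; 1/1/1/0; 1/1/1/1
PSO (12): 0/0/0/0; 0/0/0/1; 0/0/1/0; 0/0/1/1; 0/1/1/0; 0/1/1/1; 1/0/0/0; 1/0/0/1; 1/0/1/0; 1/0/1/1; 1/1/1/0; 1/1/1/1
target 0/1/1/0 ∈ {TSO,PSO}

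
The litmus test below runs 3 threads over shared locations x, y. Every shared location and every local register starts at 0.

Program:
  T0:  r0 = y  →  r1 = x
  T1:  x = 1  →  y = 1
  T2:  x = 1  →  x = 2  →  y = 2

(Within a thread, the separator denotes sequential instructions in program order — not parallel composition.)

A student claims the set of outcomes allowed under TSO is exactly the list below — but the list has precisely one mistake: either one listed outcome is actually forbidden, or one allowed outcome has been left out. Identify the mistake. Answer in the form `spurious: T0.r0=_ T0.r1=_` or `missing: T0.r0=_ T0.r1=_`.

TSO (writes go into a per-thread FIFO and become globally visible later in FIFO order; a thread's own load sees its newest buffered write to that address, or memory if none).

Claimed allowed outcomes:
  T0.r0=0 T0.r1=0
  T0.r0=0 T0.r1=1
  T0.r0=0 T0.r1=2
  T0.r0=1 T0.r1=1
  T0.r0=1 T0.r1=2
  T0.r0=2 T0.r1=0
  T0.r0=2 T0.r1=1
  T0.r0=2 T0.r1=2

outcome vector order: (T0.r0,T0.r1)
under TSO → (0,0) (0,1) (0,2) (1,1) (1,2) (2,1) (2,2)
claimed∖TSO = {(2,0)}

spurious: T0.r0=2 T0.r1=0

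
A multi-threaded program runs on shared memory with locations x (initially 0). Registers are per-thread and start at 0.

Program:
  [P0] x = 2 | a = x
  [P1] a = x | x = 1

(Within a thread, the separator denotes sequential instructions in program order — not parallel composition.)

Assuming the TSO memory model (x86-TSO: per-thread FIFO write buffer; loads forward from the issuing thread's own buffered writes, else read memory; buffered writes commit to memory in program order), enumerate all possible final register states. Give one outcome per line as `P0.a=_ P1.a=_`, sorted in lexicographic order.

outcome vector order: (P0.a,P1.a)
|TSO outcomes| = 4

P0.a=1 P1.a=0
P0.a=1 P1.a=2
P0.a=2 P1.a=0
P0.a=2 P1.a=2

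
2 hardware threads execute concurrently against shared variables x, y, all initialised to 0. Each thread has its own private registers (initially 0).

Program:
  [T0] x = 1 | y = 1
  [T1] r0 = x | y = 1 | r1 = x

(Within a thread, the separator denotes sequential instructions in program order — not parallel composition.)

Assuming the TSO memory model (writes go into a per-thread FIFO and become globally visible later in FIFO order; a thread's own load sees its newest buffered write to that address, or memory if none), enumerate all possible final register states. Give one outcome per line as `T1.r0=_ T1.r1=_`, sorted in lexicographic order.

outcome vector order: (T1.r0,T1.r1)
|TSO outcomes| = 3

T1.r0=0 T1.r1=0
T1.r0=0 T1.r1=1
T1.r0=1 T1.r1=1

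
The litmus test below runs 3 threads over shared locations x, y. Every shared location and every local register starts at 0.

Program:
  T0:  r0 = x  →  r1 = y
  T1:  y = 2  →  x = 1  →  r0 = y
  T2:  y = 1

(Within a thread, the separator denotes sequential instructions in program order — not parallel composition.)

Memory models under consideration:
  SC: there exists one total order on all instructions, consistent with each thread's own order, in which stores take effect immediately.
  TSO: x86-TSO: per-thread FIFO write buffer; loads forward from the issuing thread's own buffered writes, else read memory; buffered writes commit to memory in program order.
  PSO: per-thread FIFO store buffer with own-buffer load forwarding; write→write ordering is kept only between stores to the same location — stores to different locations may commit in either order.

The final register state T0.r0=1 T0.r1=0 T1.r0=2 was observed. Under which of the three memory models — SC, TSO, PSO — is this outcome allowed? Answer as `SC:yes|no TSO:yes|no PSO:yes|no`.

SC:no TSO:no PSO:yes

outcome vector order: (T0.r0,T0.r1,T1.r0)
SC (10): 001 002 011 012 021 022 111 112 121 122
TSO (10): 001 002 011 012 021 022 111 112 121 122
PSO (12): 001 002 011 012 021 022 101 102 111 112 121 122
target 102 ∈ {PSO}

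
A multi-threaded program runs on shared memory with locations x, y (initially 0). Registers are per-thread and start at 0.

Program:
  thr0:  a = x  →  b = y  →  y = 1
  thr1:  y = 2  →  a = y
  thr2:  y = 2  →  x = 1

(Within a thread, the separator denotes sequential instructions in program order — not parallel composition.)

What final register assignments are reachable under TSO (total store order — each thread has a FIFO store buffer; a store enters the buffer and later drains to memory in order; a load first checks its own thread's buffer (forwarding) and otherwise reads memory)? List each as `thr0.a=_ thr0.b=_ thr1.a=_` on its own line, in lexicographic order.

thr0.a=0 thr0.b=0 thr1.a=1
thr0.a=0 thr0.b=0 thr1.a=2
thr0.a=0 thr0.b=2 thr1.a=1
thr0.a=0 thr0.b=2 thr1.a=2
thr0.a=1 thr0.b=2 thr1.a=1
thr0.a=1 thr0.b=2 thr1.a=2

outcome vector order: (thr0.a,thr0.b,thr1.a)
|TSO outcomes| = 6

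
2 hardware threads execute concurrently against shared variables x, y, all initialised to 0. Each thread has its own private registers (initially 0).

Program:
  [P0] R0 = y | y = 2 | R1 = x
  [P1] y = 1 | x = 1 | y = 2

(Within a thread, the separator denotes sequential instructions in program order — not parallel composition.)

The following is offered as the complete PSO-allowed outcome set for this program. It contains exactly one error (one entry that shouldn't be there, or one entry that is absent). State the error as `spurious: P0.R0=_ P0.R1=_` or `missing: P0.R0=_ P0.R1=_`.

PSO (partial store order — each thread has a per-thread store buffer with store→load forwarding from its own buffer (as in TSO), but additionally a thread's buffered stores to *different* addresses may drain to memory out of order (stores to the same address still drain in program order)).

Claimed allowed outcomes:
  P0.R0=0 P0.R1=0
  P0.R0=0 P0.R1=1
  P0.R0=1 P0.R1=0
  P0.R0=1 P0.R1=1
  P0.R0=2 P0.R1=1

outcome vector order: (P0.R0,P0.R1)
PSO (6): <0 0> <0 1> <1 0> <1 1> <2 0> <2 1>
PSO∖claimed = {<2 0>}

missing: P0.R0=2 P0.R1=0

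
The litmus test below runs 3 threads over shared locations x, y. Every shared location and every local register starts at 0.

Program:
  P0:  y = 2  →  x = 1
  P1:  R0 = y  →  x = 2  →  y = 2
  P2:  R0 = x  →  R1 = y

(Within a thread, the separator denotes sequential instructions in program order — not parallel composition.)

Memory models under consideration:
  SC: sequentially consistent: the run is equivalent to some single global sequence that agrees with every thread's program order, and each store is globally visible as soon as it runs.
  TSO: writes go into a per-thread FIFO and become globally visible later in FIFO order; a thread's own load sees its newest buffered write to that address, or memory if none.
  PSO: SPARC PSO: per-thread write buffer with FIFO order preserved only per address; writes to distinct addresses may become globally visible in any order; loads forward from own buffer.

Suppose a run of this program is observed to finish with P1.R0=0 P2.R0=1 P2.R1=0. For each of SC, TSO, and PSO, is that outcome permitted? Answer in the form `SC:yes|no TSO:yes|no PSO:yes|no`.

outcome vector order: (P1.R0,P2.R0,P2.R1)
SC (9): 0/0/0, 0/0/2, 0/1/2, 0/2/0, 0/2/2, 2/0/0, 2/0/2, 2/1/2, 2/2/2
TSO (9): 0/0/0, 0/0/2, 0/1/2, 0/2/0, 0/2/2, 2/0/0, 2/0/2, 2/1/2, 2/2/2
PSO (11): 0/0/0, 0/0/2, 0/1/0, 0/1/2, 0/2/0, 0/2/2, 2/0/0, 2/0/2, 2/1/0, 2/1/2, 2/2/2
target 0/1/0 ∈ {PSO}

SC:no TSO:no PSO:yes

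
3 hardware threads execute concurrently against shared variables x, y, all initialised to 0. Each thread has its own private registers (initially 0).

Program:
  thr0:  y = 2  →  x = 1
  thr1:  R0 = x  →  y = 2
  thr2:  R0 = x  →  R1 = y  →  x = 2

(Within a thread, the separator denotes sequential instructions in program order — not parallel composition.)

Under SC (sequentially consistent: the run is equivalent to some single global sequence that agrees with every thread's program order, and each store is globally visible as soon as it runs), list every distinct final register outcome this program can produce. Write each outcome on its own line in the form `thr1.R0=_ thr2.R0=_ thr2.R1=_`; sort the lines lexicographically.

thr1.R0=0 thr2.R0=0 thr2.R1=0
thr1.R0=0 thr2.R0=0 thr2.R1=2
thr1.R0=0 thr2.R0=1 thr2.R1=2
thr1.R0=1 thr2.R0=0 thr2.R1=0
thr1.R0=1 thr2.R0=0 thr2.R1=2
thr1.R0=1 thr2.R0=1 thr2.R1=2
thr1.R0=2 thr2.R0=0 thr2.R1=0
thr1.R0=2 thr2.R0=0 thr2.R1=2
thr1.R0=2 thr2.R0=1 thr2.R1=2

outcome vector order: (thr1.R0,thr2.R0,thr2.R1)
|SC outcomes| = 9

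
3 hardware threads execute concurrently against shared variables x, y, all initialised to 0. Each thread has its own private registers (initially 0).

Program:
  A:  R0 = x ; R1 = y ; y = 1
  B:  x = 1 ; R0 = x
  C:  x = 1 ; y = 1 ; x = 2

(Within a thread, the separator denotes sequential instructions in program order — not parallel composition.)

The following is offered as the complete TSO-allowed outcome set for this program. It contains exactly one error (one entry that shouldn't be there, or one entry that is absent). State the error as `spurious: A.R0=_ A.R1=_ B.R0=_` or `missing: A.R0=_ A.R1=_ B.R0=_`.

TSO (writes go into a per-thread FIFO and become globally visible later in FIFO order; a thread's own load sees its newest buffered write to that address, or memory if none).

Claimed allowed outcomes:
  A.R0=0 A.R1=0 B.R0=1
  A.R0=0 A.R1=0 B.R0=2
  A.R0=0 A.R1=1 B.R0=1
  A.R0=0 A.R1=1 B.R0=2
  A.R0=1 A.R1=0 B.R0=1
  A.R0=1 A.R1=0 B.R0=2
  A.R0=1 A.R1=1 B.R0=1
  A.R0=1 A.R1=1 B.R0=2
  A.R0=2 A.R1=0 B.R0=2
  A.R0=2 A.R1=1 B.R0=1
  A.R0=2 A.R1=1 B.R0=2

outcome vector order: (A.R0,A.R1,B.R0)
TSO (10): 0/0/1; 0/0/2; 0/1/1; 0/1/2; 1/0/1; 1/0/2; 1/1/1; 1/1/2; 2/1/1; 2/1/2
claimed∖TSO = {2/0/2}

spurious: A.R0=2 A.R1=0 B.R0=2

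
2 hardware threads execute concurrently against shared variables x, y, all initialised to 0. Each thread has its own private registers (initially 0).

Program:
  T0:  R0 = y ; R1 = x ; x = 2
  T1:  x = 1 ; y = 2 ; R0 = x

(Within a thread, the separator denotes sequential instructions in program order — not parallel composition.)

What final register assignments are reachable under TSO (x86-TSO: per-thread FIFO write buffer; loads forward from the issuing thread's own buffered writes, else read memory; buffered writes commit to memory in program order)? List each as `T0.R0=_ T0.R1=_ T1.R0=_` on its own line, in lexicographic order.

outcome vector order: (T0.R0,T0.R1,T1.R0)
|TSO outcomes| = 6

T0.R0=0 T0.R1=0 T1.R0=1
T0.R0=0 T0.R1=0 T1.R0=2
T0.R0=0 T0.R1=1 T1.R0=1
T0.R0=0 T0.R1=1 T1.R0=2
T0.R0=2 T0.R1=1 T1.R0=1
T0.R0=2 T0.R1=1 T1.R0=2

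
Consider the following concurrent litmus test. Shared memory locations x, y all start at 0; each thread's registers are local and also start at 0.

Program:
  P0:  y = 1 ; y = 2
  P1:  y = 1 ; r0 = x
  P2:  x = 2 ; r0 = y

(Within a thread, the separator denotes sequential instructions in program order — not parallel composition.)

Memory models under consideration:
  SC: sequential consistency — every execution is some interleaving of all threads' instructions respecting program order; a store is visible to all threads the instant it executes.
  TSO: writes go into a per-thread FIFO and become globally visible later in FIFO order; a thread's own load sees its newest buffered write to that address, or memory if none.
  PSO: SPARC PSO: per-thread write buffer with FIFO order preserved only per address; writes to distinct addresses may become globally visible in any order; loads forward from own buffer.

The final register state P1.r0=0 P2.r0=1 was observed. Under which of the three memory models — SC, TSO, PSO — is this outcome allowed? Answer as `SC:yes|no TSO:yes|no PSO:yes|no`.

outcome vector order: (P1.r0,P2.r0)
SC (5): (0,1); (0,2); (2,0); (2,1); (2,2)
TSO (6): (0,0); (0,1); (0,2); (2,0); (2,1); (2,2)
PSO (6): (0,0); (0,1); (0,2); (2,0); (2,1); (2,2)
target (0,1) ∈ {SC,TSO,PSO}

SC:yes TSO:yes PSO:yes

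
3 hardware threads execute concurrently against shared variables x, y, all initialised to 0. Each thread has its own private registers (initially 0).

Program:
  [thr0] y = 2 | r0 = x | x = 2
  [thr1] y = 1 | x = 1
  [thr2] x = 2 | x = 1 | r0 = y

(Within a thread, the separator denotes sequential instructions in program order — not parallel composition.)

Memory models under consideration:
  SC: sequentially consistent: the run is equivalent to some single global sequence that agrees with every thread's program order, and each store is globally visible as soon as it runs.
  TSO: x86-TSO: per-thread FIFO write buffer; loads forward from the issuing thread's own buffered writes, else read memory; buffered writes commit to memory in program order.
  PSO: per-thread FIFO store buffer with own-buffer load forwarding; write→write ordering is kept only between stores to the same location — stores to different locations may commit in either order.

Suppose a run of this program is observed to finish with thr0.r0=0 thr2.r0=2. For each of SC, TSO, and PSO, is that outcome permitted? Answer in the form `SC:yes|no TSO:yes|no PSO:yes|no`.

outcome vector order: (thr0.r0,thr2.r0)
SC: 7 outcomes — {<0 1>, <0 2>, <1 0>, <1 1>, <1 2>, <2 1>, <2 2>}
TSO: 9 outcomes — {<0 0>, <0 1>, <0 2>, <1 0>, <1 1>, <1 2>, <2 0>, <2 1>, <2 2>}
PSO: 9 outcomes — {<0 0>, <0 1>, <0 2>, <1 0>, <1 1>, <1 2>, <2 0>, <2 1>, <2 2>}
target <0 2> ∈ {SC,TSO,PSO}

SC:yes TSO:yes PSO:yes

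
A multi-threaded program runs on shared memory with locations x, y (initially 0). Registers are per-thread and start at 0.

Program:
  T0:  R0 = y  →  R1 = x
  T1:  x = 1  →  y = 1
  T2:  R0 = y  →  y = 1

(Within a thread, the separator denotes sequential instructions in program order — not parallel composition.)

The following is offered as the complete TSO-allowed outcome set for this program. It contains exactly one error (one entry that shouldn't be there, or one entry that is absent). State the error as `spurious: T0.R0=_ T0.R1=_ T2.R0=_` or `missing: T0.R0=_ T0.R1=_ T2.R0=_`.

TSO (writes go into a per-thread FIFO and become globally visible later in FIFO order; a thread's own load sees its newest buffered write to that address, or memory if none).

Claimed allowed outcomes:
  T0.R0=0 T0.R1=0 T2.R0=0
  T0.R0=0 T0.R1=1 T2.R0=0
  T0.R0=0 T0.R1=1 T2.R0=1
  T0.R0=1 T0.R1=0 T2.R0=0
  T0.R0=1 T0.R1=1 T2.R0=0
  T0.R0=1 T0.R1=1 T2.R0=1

missing: T0.R0=0 T0.R1=0 T2.R0=1

outcome vector order: (T0.R0,T0.R1,T2.R0)
TSO (7): 000 001 010 011 100 110 111
TSO∖claimed = {001}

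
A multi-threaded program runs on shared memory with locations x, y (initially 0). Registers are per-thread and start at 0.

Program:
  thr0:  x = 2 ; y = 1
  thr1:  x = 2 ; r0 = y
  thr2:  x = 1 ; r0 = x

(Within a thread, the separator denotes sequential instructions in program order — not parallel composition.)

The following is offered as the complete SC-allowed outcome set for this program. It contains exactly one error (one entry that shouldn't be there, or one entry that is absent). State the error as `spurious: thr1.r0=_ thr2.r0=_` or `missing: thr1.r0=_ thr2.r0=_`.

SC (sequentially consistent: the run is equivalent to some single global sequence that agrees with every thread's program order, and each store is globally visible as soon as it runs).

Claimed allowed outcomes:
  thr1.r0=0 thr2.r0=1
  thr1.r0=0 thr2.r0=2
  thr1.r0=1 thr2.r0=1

missing: thr1.r0=1 thr2.r0=2

outcome vector order: (thr1.r0,thr2.r0)
SC: 4 outcomes — {01; 02; 11; 12}
SC∖claimed = {12}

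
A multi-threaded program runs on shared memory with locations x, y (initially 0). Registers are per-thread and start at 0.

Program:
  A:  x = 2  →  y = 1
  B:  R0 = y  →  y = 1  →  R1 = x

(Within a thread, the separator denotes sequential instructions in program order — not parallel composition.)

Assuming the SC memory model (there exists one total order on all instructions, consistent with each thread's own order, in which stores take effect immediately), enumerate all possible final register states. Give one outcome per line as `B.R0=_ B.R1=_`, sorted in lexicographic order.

outcome vector order: (B.R0,B.R1)
|SC outcomes| = 3

B.R0=0 B.R1=0
B.R0=0 B.R1=2
B.R0=1 B.R1=2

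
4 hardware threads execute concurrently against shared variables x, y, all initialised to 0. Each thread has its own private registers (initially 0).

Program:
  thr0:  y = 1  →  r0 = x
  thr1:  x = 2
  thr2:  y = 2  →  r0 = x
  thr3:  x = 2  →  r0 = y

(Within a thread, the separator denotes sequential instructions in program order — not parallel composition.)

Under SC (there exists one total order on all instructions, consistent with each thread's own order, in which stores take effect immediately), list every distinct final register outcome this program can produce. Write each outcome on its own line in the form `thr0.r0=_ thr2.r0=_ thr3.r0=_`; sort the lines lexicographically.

outcome vector order: (thr0.r0,thr2.r0,thr3.r0)
|SC outcomes| = 9

thr0.r0=0 thr2.r0=0 thr3.r0=1
thr0.r0=0 thr2.r0=0 thr3.r0=2
thr0.r0=0 thr2.r0=2 thr3.r0=1
thr0.r0=0 thr2.r0=2 thr3.r0=2
thr0.r0=2 thr2.r0=0 thr3.r0=1
thr0.r0=2 thr2.r0=0 thr3.r0=2
thr0.r0=2 thr2.r0=2 thr3.r0=0
thr0.r0=2 thr2.r0=2 thr3.r0=1
thr0.r0=2 thr2.r0=2 thr3.r0=2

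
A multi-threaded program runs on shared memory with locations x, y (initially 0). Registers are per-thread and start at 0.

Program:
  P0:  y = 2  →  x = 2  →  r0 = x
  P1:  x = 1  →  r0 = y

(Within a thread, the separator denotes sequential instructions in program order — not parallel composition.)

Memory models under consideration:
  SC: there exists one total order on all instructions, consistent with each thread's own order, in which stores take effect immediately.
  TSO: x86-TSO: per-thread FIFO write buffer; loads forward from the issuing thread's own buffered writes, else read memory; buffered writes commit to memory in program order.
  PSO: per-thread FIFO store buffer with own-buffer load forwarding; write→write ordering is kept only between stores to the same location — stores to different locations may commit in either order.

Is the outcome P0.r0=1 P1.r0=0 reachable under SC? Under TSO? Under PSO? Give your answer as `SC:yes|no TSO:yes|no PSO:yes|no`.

outcome vector order: (P0.r0,P1.r0)
under SC → 1/2 2/0 2/2
under TSO → 1/0 1/2 2/0 2/2
under PSO → 1/0 1/2 2/0 2/2
target 1/0 ∈ {TSO,PSO}

SC:no TSO:yes PSO:yes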